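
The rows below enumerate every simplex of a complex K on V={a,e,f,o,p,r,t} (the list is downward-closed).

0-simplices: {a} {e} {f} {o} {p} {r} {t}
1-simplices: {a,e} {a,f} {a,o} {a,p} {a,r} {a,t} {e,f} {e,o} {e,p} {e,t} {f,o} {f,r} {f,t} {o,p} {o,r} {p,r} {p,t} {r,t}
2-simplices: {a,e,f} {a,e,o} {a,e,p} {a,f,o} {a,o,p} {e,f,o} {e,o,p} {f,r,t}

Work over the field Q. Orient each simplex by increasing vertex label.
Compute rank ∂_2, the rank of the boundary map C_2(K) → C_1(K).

n_0=7 n_1=18 n_2=8  [Q]
∂1: piv[ae,af,ao,ap,ar,at] rk=6  ker:ef,eo,ep,et,fo,fr,ft,op,or,pr,pt,rt
∂2: piv[aef,aeo,aep,afo,aop,frt] rk=6  ker:efo,eop
rk∂_2=6

rank∂_2=6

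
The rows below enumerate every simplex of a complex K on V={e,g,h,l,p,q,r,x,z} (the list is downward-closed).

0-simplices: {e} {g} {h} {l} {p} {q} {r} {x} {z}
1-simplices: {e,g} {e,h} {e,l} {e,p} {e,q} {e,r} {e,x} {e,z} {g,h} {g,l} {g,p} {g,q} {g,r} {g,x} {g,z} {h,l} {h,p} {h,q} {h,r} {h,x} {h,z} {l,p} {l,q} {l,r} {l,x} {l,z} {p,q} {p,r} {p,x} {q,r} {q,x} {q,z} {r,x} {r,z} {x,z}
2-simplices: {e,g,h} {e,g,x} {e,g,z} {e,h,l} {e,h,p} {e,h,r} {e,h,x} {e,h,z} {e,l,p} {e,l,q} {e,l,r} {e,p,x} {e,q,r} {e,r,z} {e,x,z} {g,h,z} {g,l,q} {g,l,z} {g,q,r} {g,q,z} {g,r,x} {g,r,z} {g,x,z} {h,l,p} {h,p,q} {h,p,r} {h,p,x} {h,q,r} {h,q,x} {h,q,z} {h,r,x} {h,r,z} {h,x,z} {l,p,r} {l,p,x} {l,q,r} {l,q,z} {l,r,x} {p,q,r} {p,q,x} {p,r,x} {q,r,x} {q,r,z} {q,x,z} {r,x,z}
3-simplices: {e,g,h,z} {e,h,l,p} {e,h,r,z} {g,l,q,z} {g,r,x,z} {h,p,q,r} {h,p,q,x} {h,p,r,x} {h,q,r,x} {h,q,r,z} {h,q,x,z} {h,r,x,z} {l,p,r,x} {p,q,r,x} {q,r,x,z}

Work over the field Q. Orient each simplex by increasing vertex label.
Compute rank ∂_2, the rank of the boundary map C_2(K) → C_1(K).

rank∂_2=26

n_0=9 n_1=35 n_2=45 n_3=15  [Q]
∂1: piv[eg,eh,el,ep,eq,er,ex,ez] rk=8  ker:gh,gl,gp,gq,gr,gx,gz,hl,hp,hq,hr,hx,hz,lp,lq,lr,lx,lz,pq,pr,px,qr,qx,qz,rx,rz,xz
∂2: piv[egh,egx,egz,ehl,ehp,ehr,ehx,ehz,elp,elq,elr,epx,eqr,erz,exz,glq,glz,gqr,gqz,grx,grz,hpq,hpr,hqr,hqx,lpx] rk=26  ker:ghz,gxz,hlp,hpx,hqz,hrx,hrz,hxz,lpr,lqr,lqz,lrx,pqr,pqx,prx,qrx,qrz,qxz,rxz
∂3: piv[eghz,ehlp,ehrz,glqz,grxz,hpqr,hpqx,hprx,hqrx,hqrz,hqxz,hrxz,lprx] rk=13  ker:pqrx,qrxz
rk∂_2=26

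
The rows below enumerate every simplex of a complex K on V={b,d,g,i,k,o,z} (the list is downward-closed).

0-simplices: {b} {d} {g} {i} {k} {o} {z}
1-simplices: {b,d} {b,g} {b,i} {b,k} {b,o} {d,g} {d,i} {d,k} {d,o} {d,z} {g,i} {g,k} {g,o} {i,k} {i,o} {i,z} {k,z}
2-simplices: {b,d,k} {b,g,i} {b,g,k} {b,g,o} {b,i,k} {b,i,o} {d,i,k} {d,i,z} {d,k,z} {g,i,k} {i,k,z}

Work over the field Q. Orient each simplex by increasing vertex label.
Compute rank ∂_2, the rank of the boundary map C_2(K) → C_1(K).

n_0=7 n_1=17 n_2=11  [Q]
∂1: piv[bd,bg,bi,bk,bo,dz] rk=6  ker:dg,di,dk,do,gi,gk,go,ik,io,iz,kz
∂2: piv[bdk,bgi,bgk,bgo,bik,bio,dik,diz,dkz] rk=9  ker:gik,ikz
rk∂_2=9

rank∂_2=9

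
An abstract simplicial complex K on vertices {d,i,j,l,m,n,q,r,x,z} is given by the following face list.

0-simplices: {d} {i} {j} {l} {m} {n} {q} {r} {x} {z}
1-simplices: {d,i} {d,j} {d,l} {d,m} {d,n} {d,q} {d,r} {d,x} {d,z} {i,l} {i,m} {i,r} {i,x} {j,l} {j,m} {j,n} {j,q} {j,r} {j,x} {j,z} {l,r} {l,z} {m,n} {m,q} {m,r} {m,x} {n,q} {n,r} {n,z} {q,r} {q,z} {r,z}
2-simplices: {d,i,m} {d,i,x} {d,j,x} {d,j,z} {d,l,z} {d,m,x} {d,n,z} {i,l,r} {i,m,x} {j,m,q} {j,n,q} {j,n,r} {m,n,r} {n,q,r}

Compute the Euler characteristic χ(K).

χ(K)=-8

n_0=10 n_1=32 n_2=14
χ=+10−32+14=-8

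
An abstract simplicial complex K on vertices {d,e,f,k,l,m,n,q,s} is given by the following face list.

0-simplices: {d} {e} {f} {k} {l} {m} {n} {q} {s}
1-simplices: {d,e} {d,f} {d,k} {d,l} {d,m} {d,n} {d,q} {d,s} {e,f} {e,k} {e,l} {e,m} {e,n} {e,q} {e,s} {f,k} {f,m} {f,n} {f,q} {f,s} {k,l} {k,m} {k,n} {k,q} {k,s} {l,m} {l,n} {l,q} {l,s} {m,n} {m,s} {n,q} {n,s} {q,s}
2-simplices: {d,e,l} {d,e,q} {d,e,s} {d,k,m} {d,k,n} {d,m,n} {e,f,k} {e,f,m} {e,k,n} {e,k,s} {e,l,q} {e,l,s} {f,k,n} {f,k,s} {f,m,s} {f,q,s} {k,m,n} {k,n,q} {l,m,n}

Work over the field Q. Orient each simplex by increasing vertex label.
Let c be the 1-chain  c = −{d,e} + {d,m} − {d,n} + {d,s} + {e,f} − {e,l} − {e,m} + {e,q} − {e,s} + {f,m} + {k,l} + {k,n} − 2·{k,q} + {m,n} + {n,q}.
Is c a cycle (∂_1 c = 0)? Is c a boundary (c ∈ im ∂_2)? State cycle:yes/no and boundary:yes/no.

n_0=9 n_1=34 n_2=19  [Q]
∂1: piv[de,df,dk,dl,dm,dn,dq,ds] rk=8  ker:ef,ek,el,em,en,eq,es,fk,fm,fn,fq,fs,kl,km,kn,kq,ks,lm,ln,lq,ls,mn,ms,nq,ns,qs
∂2: piv[del,deq,des,dkm,dkn,dmn,efk,efm,ekn,eks,elq,els,fkn,fks,fms,fqs,knq,lmn] rk=18  ker:kmn
∂1c = 0
c vs im∂2: residual ≠ 0 ⇒ not boundary

cycle:yes boundary:no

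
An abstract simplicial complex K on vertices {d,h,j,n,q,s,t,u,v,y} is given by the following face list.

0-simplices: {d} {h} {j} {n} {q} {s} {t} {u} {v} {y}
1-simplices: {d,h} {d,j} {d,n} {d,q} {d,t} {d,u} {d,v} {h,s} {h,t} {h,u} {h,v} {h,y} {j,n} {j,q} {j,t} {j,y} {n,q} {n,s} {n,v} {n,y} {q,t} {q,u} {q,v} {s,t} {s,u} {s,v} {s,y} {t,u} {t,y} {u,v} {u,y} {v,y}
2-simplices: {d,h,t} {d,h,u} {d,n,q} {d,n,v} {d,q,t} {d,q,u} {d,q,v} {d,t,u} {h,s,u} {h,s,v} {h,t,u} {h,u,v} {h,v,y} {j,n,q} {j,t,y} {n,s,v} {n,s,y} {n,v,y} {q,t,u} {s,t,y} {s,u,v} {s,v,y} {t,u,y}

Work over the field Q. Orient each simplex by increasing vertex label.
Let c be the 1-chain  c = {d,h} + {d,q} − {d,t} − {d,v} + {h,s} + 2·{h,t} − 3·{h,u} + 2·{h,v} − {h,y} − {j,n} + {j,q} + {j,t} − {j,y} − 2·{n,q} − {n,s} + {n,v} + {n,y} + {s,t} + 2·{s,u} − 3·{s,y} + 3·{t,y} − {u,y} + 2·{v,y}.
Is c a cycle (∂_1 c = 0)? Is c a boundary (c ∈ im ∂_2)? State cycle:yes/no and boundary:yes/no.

cycle:yes boundary:yes

n_0=10 n_1=32 n_2=23  [Q]
∂1: piv[dh,dj,dn,dq,dt,du,dv,hs,hy] rk=9  ker:ht,hu,hv,jn,jq,jt,jy,nq,ns,nv,ny,qt,qu,qv,st,su,sv,sy,tu,ty,uv,uy,vy
∂2: piv[dht,dhu,dnq,dnv,dqt,dqu,dqv,dtu,hsu,hsv,huv,hvy,jnq,jty,nsv,nsy,nvy,sty,tuy] rk=19  ker:htu,qtu,suv,svy
∂1c = 0
c vs im∂2: reduces to 0 ⇒ boundary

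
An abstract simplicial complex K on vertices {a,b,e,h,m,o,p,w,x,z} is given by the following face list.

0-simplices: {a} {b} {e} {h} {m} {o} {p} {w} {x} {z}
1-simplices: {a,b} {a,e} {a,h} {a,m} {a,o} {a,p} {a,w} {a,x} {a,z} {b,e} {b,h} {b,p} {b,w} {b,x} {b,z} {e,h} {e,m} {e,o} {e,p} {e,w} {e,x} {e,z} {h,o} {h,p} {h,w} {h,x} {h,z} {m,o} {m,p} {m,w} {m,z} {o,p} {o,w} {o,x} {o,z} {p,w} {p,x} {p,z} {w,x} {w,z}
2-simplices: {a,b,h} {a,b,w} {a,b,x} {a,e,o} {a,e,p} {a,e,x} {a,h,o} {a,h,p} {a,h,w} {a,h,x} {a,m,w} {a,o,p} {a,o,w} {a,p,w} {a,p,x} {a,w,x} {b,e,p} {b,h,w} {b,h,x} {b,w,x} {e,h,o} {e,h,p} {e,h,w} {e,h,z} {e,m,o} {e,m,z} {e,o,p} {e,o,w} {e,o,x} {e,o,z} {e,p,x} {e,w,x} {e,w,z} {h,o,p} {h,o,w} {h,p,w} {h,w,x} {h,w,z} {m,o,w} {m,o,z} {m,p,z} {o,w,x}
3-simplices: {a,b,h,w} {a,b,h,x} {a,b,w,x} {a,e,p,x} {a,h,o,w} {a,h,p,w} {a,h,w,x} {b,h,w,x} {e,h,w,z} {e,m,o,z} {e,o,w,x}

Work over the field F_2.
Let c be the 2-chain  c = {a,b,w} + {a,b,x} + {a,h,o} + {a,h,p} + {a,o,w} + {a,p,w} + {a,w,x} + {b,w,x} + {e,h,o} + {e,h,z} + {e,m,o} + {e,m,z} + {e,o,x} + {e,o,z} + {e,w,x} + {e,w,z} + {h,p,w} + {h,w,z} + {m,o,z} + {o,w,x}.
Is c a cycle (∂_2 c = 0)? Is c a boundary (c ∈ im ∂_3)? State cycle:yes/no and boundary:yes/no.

n_0=10 n_1=40 n_2=42 n_3=11  [Z2]
∂1: piv[ab,ae,ah,am,ao,ap,aw,ax,az] rk=9  ker:be,bh,bp,bw,bx,bz,eh,em,eo,ep,ew,ex,ez,ho,hp,hw,hx,hz,mo,mp,mw,mz,op,ow,ox,oz,pw,px,pz,wx,wz
∂2: piv[abh,abw,abx,aeo,aep,aex,aho,ahp,ahw,ahx,amw,aop,aow,apw,apx,awx,bep,eho,ehw,ehz,emo,emz,eox,eoz,ewz,mow,mpz] rk=27  ker:bhw,bhx,bwx,ehp,eop,eow,epx,ewx,hop,how,hpw,hwx,hwz,moz,owx
∂3: piv[abhw,abhx,abwx,aepx,ahow,ahpw,ahwx,ehwz,emoz,eowx] rk=10  ker:bhwx
∂2c = 0
c vs im∂3: residual ≠ 0 ⇒ not boundary

cycle:yes boundary:no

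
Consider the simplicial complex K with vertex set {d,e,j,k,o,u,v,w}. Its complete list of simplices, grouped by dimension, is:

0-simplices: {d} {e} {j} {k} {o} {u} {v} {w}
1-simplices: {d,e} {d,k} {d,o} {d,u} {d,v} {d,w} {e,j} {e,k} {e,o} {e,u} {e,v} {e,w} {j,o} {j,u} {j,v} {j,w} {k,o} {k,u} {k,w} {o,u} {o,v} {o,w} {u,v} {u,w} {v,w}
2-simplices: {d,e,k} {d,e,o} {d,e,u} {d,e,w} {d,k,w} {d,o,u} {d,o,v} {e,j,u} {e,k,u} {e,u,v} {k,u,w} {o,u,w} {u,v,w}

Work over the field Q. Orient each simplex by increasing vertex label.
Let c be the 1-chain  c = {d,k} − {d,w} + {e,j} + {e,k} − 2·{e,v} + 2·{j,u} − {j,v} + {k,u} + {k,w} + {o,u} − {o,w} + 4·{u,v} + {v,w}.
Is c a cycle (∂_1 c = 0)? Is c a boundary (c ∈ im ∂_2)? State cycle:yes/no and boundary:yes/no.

cycle:yes boundary:no

n_0=8 n_1=25 n_2=13  [Q]
∂1: piv[de,dk,do,du,dv,dw,ej] rk=7  ker:ek,eo,eu,ev,ew,jo,ju,jv,jw,ko,ku,kw,ou,ov,ow,uv,uw,vw
∂2: piv[dek,deo,deu,dew,dkw,dou,dov,eju,eku,euv,kuw,ouw,uvw] rk=13
∂1c = 0
c vs im∂2: residual ≠ 0 ⇒ not boundary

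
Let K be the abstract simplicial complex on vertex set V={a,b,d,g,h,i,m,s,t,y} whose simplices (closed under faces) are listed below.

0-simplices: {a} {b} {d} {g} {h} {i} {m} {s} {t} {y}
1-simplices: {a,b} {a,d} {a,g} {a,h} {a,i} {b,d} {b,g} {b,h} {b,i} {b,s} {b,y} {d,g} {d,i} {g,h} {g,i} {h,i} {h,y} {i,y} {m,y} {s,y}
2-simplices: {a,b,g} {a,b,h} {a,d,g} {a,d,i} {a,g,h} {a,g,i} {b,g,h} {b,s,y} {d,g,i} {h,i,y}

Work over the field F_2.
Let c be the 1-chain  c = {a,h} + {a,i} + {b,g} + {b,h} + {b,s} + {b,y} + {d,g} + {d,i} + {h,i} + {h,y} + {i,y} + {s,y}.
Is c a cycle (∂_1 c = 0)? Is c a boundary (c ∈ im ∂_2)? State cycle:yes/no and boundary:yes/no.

cycle:yes boundary:yes

n_0=10 n_1=20 n_2=10  [Z2]
∂1: piv[ab,ad,ag,ah,ai,bs,by,my] rk=8  ker:bd,bg,bh,bi,dg,di,gh,gi,hi,hy,iy,sy
∂2: piv[abg,abh,adg,adi,agh,agi,bsy,hiy] rk=8  ker:bgh,dgi
∂1c = 0
c vs im∂2: reduces to 0 ⇒ boundary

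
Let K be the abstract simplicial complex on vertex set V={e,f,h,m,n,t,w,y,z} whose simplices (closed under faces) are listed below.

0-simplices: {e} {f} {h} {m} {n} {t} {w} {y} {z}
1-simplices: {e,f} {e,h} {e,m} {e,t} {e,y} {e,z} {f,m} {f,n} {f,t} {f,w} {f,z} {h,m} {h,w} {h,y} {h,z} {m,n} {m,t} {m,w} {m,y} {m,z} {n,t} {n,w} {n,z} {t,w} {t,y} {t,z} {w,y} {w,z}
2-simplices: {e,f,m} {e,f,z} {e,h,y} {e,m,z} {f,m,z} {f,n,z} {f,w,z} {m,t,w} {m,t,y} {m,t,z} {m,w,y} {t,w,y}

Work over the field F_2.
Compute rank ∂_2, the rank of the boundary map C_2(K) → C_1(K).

rank∂_2=10

n_0=9 n_1=28 n_2=12  [Z2]
∂1: piv[ef,eh,em,et,ey,ez,fn,fw] rk=8  ker:fm,ft,fz,hm,hw,hy,hz,mn,mt,mw,my,mz,nt,nw,nz,tw,ty,tz,wy,wz
∂2: piv[efm,efz,ehy,emz,fnz,fwz,mtw,mty,mtz,mwy] rk=10  ker:fmz,twy
rk∂_2=10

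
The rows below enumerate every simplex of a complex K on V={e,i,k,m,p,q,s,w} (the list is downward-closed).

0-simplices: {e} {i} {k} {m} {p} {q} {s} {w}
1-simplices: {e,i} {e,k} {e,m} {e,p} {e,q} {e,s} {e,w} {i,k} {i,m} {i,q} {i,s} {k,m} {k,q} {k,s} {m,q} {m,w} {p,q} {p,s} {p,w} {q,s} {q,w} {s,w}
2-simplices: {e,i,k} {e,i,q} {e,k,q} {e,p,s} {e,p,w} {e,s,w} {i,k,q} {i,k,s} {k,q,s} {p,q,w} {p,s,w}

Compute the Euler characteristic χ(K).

χ(K)=-3

n_0=8 n_1=22 n_2=11
χ=+8−22+11=-3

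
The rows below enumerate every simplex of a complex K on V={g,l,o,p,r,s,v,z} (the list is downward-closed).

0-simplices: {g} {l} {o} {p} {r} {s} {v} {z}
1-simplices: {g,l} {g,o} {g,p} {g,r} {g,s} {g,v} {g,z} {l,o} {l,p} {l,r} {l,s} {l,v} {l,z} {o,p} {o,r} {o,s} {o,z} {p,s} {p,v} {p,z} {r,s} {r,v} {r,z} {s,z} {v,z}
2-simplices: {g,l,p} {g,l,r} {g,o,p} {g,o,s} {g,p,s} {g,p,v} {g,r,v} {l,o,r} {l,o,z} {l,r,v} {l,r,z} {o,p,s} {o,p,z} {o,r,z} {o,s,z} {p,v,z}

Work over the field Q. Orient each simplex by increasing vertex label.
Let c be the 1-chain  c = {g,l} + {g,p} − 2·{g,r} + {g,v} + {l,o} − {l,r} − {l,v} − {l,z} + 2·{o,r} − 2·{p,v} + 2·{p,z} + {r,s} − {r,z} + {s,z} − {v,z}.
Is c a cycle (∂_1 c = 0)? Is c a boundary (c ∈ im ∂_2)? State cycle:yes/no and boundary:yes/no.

cycle:no boundary:no

n_0=8 n_1=25 n_2=16  [Q]
∂1: piv[gl,go,gp,gr,gs,gv,gz] rk=7  ker:lo,lp,lr,ls,lv,lz,op,or,os,oz,ps,pv,pz,rs,rv,rz,sz,vz
∂2: piv[glp,glr,gop,gos,gps,gpv,grv,lor,loz,lrv,lrz,opz,osz,pvz] rk=14  ker:ops,orz
∂1c = −{g} + 3·{l} − {o} + {p} − {r} − {v}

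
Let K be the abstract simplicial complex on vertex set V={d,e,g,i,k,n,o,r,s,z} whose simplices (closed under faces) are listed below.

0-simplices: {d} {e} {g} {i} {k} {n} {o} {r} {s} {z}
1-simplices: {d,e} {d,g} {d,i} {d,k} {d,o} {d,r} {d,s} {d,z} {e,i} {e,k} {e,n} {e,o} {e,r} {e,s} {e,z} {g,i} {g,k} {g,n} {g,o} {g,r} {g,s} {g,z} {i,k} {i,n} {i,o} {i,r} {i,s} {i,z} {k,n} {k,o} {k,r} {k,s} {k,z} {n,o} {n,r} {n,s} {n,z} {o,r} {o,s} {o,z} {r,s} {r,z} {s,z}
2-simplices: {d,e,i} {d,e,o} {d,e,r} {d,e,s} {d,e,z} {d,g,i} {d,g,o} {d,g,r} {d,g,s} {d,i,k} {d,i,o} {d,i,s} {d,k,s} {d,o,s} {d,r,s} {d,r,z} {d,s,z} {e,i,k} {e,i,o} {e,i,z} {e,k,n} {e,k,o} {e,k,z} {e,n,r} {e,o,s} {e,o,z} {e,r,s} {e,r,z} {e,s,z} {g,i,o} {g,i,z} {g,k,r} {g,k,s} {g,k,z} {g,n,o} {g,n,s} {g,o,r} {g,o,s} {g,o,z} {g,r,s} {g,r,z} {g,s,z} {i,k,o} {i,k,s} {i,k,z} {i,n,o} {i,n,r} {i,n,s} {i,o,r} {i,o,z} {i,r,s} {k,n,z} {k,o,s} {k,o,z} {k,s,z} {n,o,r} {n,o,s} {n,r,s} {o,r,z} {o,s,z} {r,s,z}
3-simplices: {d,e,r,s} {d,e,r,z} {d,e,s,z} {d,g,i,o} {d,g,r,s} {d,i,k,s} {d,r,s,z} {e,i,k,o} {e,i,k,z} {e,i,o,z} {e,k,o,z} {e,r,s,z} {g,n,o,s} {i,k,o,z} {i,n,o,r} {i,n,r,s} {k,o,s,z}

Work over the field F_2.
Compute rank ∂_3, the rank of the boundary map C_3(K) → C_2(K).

rank∂_3=15

n_0=10 n_1=43 n_2=61 n_3=17  [Z2]
∂1: piv[de,dg,di,dk,do,dr,ds,dz,en] rk=9  ker:ei,ek,eo,er,es,ez,gi,gk,gn,go,gr,gs,gz,ik,in,io,ir,is,iz,kn,ko,kr,ks,kz,no,nr,ns,nz,or,os,oz,rs,rz,sz
∂2: piv[dei,deo,der,des,dez,dgi,dgo,dgr,dgs,dik,dio,dis,dks,dos,drs,drz,dsz,eik,eiz,ekn,eko,ekz,enr,eoz,giz,gkr,gks,gno,gns,gor,ino,inr,ior,knz] rk=34  ker:eio,eos,ers,erz,esz,gio,gkz,gos,goz,grs,grz,gsz,iko,iks,ikz,ins,ioz,irs,kos,koz,ksz,nor,nos,nrs,orz,osz,rsz
∂3: piv[ders,derz,desz,dgio,dgrs,diks,drsz,eiko,eikz,eioz,ekoz,gnos,inor,inrs,kosz] rk=15  ker:ersz,ikoz
rk∂_3=15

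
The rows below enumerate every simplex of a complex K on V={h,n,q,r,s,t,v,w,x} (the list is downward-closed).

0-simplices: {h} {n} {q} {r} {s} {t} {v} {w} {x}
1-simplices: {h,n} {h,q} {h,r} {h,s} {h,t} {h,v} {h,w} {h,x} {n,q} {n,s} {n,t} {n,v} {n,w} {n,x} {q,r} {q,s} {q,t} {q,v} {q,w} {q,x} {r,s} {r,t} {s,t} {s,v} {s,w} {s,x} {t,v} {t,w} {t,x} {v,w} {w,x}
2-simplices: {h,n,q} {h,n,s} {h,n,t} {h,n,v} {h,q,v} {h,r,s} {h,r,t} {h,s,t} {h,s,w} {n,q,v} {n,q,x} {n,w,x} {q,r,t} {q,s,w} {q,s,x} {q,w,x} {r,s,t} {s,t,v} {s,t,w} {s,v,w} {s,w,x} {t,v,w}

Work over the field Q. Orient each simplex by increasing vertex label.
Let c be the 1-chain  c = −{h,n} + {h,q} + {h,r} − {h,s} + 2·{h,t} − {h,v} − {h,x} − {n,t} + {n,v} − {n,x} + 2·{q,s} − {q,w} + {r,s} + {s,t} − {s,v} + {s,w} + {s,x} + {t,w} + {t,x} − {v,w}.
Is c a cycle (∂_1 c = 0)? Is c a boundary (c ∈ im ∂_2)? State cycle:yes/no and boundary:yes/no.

cycle:yes boundary:no

n_0=9 n_1=31 n_2=22  [Q]
∂1: piv[hn,hq,hr,hs,ht,hv,hw,hx] rk=8  ker:nq,ns,nt,nv,nw,nx,qr,qs,qt,qv,qw,qx,rs,rt,st,sv,sw,sx,tv,tw,tx,vw,wx
∂2: piv[hnq,hns,hnt,hnv,hqv,hrs,hrt,hst,hsw,nqx,nwx,qrt,qsw,qsx,qwx,stv,stw,svw] rk=18  ker:nqv,rst,swx,tvw
∂1c = 0
c vs im∂2: residual ≠ 0 ⇒ not boundary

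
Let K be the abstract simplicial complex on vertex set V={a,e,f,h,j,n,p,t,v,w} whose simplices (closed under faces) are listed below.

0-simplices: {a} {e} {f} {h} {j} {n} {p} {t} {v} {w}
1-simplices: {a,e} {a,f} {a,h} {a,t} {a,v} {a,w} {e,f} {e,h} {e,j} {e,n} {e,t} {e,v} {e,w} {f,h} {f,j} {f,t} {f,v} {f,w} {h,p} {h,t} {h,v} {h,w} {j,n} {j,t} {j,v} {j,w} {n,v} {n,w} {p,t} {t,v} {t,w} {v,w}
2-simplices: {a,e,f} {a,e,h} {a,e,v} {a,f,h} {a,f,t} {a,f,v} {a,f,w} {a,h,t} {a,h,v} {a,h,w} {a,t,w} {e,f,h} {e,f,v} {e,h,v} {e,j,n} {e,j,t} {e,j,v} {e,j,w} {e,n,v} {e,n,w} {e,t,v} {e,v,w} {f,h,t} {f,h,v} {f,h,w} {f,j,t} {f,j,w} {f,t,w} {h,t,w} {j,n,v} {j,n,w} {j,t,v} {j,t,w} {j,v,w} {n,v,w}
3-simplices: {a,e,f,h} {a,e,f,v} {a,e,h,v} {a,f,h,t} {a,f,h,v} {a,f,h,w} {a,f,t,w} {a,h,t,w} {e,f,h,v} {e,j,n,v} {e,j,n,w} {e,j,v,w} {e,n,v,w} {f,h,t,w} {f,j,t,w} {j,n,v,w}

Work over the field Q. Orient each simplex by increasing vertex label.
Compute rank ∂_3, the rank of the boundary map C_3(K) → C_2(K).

rank∂_3=13

n_0=10 n_1=32 n_2=35 n_3=16  [Q]
∂1: piv[ae,af,ah,at,av,aw,ej,en,hp] rk=9  ker:ef,eh,et,ev,ew,fh,fj,ft,fv,fw,ht,hv,hw,jn,jt,jv,jw,nv,nw,pt,tv,tw,vw
∂2: piv[aef,aeh,aev,afh,aft,afv,afw,aht,ahv,ahw,atw,ejn,ejt,ejv,ejw,env,enw,etv,evw,fjt,fjw] rk=21  ker:efh,efv,ehv,fht,fhv,fhw,ftw,htw,jnv,jnw,jtv,jtw,jvw,nvw
∂3: piv[aefh,aefv,aehv,afht,afhv,afhw,aftw,ahtw,ejnv,ejnw,ejvw,envw,fjtw] rk=13  ker:efhv,fhtw,jnvw
rk∂_3=13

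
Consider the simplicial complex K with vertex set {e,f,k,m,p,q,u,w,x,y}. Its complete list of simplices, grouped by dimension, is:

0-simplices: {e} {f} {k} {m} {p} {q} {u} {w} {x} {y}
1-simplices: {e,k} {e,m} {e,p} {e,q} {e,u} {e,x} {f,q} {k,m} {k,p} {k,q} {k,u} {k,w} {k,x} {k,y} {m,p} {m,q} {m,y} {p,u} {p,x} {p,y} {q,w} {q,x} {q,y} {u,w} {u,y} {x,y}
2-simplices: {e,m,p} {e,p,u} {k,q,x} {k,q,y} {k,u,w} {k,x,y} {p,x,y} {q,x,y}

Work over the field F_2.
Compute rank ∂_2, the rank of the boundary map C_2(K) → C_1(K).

rank∂_2=7

n_0=10 n_1=26 n_2=8  [Z2]
∂1: piv[ek,em,ep,eq,eu,ex,fq,kw,ky] rk=9  ker:km,kp,kq,ku,kx,mp,mq,my,pu,px,py,qw,qx,qy,uw,uy,xy
∂2: piv[emp,epu,kqx,kqy,kuw,kxy,pxy] rk=7  ker:qxy
rk∂_2=7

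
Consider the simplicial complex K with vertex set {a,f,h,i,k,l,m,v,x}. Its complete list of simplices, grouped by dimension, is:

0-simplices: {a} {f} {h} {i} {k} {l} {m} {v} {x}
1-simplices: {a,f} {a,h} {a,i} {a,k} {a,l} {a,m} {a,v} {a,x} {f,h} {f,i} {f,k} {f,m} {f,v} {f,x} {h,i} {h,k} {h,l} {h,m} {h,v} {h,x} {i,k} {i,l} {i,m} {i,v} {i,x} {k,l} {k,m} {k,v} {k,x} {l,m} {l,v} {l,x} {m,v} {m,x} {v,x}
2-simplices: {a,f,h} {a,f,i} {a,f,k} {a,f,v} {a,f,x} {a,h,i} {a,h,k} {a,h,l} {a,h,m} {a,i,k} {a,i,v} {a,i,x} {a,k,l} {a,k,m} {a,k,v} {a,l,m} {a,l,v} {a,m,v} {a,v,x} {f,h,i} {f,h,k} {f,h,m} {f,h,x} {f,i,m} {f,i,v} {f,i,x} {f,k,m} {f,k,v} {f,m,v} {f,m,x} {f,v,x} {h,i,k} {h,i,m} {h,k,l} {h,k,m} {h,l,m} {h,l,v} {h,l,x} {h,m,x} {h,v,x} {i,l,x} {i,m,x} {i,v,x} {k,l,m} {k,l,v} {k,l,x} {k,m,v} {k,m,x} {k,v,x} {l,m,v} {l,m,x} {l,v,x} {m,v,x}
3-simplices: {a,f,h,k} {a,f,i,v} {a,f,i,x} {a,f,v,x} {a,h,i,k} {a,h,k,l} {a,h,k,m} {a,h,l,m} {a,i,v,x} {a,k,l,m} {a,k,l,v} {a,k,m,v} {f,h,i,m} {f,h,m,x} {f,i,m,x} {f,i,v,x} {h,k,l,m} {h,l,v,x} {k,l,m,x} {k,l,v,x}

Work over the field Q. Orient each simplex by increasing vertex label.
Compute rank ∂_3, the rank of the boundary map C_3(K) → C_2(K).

rank∂_3=18

n_0=9 n_1=35 n_2=53 n_3=20  [Q]
∂1: piv[af,ah,ai,ak,al,am,av,ax] rk=8  ker:fh,fi,fk,fm,fv,fx,hi,hk,hl,hm,hv,hx,ik,il,im,iv,ix,kl,km,kv,kx,lm,lv,lx,mv,mx,vx
∂2: piv[afh,afi,afk,afv,afx,ahi,ahk,ahl,ahm,aik,aiv,aix,akl,akm,akv,alm,alv,amv,avx,fhm,fhx,fim,fmx,hlv,hlx,ilx,klx] rk=27  ker:fhi,fhk,fiv,fix,fkm,fkv,fmv,fvx,hik,him,hkl,hkm,hlm,hmx,hvx,imx,ivx,klm,klv,kmv,kmx,kvx,lmv,lmx,lvx,mvx
∂3: piv[afhk,afiv,afix,afvx,ahik,ahkl,ahkm,ahlm,aivx,aklm,aklv,akmv,fhim,fhmx,fimx,hlvx,klmx,klvx] rk=18  ker:fivx,hklm
rk∂_3=18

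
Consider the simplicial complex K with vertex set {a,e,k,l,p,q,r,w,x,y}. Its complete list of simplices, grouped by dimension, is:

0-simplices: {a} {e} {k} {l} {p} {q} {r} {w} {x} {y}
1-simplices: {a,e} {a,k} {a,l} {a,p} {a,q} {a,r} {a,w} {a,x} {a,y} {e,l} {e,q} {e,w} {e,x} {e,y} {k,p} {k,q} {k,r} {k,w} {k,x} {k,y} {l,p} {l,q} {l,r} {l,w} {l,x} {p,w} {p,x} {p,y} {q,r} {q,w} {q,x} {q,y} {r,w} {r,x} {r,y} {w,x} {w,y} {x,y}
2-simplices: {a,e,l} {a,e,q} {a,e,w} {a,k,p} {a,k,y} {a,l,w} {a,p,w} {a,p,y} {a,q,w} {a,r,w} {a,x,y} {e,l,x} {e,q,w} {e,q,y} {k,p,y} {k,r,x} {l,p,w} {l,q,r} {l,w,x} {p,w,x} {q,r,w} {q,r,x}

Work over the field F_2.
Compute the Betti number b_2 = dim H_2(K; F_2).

n_0=10 n_1=38 n_2=22  [Z2]
∂1: piv[ae,ak,al,ap,aq,ar,aw,ax,ay] rk=9  ker:el,eq,ew,ex,ey,kp,kq,kr,kw,kx,ky,lp,lq,lr,lw,lx,pw,px,py,qr,qw,qx,qy,rw,rx,ry,wx,wy,xy
∂2: piv[ael,aeq,aew,akp,aky,alw,apw,apy,aqw,arw,axy,elx,eqy,krx,lpw,lqr,lwx,pwx,qrw,qrx] rk=20  ker:eqw,kpy
b_2=(22−20)−0=2

b_2=2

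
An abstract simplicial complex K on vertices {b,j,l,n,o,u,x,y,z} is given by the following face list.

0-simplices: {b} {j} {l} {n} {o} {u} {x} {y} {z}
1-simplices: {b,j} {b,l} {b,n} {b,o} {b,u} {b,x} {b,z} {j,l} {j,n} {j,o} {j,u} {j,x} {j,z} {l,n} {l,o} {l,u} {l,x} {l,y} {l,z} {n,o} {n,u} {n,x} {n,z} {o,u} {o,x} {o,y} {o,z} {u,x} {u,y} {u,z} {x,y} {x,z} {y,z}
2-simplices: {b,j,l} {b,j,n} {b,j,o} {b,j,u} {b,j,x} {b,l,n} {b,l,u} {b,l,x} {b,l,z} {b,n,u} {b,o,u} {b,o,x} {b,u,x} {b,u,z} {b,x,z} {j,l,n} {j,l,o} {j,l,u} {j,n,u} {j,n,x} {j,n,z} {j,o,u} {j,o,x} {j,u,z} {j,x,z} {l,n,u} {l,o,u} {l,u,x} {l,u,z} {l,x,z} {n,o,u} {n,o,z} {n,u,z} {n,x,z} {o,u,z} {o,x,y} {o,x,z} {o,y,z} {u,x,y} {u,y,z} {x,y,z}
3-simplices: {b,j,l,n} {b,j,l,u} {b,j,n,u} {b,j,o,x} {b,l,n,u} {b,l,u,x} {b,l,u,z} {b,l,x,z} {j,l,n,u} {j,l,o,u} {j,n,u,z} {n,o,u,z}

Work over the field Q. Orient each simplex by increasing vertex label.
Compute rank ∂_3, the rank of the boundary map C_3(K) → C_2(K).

rank∂_3=11

n_0=9 n_1=33 n_2=41 n_3=12  [Q]
∂1: piv[bj,bl,bn,bo,bu,bx,bz,ly] rk=8  ker:jl,jn,jo,ju,jx,jz,ln,lo,lu,lx,lz,no,nu,nx,nz,ou,ox,oy,oz,ux,uy,uz,xy,xz,yz
∂2: piv[bjl,bjn,bjo,bju,bjx,bln,blu,blx,blz,bnu,bou,box,bux,buz,bxz,jlo,jnx,jnz,juz,nou,noz,oxy,oyz,uxy] rk=24  ker:jln,jlu,jnu,jou,jox,jxz,lnu,lou,lux,luz,lxz,nuz,nxz,ouz,oxz,uyz,xyz
∂3: piv[bjln,bjlu,bjnu,bjox,blnu,blux,bluz,blxz,jlou,jnuz,nouz] rk=11  ker:jlnu
rk∂_3=11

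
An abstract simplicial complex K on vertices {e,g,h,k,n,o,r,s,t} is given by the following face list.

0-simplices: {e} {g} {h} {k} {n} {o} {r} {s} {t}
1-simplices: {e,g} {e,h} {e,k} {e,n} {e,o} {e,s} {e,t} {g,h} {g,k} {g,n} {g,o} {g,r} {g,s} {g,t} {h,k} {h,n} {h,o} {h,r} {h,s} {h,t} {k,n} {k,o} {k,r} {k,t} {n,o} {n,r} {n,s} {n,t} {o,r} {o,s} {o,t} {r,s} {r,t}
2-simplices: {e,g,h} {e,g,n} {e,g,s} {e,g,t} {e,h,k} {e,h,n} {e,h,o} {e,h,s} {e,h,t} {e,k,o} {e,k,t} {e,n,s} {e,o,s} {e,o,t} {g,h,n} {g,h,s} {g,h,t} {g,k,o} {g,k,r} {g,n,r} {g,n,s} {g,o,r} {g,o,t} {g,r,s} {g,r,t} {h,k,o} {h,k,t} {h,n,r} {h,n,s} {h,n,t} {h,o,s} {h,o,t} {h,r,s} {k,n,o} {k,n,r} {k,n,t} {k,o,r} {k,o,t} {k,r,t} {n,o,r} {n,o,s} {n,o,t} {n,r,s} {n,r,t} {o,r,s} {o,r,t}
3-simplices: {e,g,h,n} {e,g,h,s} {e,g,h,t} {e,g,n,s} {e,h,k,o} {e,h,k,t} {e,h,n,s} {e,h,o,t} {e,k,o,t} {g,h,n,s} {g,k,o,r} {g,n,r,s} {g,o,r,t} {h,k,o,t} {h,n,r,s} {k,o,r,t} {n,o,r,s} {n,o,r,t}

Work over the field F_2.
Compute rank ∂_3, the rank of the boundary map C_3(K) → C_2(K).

rank∂_3=16

n_0=9 n_1=33 n_2=46 n_3=18  [Z2]
∂1: piv[eg,eh,ek,en,eo,es,et,gr] rk=8  ker:gh,gk,gn,go,gs,gt,hk,hn,ho,hr,hs,ht,kn,ko,kr,kt,no,nr,ns,nt,or,os,ot,rs,rt
∂2: piv[egh,egn,egs,egt,ehk,ehn,eho,ehs,eht,eko,ekt,ens,eos,eot,gko,gkr,gnr,gor,got,grs,grt,hnr,hnt,kno,knr] rk=25  ker:ghn,ghs,ght,gns,hko,hkt,hns,hos,hot,hrs,knt,kor,kot,krt,nor,nos,not,nrs,nrt,ors,ort
∂3: piv[eghn,eghs,eght,egns,ehko,ehkt,ehns,ehot,ekot,gkor,gnrs,gort,hnrs,kort,nors,nort] rk=16  ker:ghns,hkot
rk∂_3=16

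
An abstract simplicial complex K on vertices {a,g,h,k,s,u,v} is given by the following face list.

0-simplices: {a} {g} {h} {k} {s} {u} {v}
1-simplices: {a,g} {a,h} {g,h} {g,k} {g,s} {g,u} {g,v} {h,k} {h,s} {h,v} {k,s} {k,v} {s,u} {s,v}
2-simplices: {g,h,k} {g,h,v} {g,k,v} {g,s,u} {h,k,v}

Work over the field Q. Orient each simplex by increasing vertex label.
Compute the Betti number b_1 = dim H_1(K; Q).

n_0=7 n_1=14 n_2=5  [Q]
∂1: piv[ag,ah,gk,gs,gu,gv] rk=6  ker:gh,hk,hs,hv,ks,kv,su,sv
∂2: piv[ghk,ghv,gkv,gsu] rk=4  ker:hkv
b_1=(14−6)−4=4

b_1=4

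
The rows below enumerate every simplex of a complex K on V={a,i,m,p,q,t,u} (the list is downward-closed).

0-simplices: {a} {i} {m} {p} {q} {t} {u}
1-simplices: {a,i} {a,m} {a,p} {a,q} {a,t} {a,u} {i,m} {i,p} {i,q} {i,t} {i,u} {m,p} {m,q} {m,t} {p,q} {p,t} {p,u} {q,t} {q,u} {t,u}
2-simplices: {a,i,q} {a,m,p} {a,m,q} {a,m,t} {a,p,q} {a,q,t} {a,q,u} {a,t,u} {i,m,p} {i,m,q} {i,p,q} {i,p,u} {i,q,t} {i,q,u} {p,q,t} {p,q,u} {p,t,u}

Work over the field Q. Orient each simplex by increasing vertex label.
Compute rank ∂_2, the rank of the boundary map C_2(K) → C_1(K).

rank∂_2=14

n_0=7 n_1=20 n_2=17  [Q]
∂1: piv[ai,am,ap,aq,at,au] rk=6  ker:im,ip,iq,it,iu,mp,mq,mt,pq,pt,pu,qt,qu,tu
∂2: piv[aiq,amp,amq,amt,apq,aqt,aqu,atu,imp,imq,ipu,iqt,iqu,pqt] rk=14  ker:ipq,pqu,ptu
rk∂_2=14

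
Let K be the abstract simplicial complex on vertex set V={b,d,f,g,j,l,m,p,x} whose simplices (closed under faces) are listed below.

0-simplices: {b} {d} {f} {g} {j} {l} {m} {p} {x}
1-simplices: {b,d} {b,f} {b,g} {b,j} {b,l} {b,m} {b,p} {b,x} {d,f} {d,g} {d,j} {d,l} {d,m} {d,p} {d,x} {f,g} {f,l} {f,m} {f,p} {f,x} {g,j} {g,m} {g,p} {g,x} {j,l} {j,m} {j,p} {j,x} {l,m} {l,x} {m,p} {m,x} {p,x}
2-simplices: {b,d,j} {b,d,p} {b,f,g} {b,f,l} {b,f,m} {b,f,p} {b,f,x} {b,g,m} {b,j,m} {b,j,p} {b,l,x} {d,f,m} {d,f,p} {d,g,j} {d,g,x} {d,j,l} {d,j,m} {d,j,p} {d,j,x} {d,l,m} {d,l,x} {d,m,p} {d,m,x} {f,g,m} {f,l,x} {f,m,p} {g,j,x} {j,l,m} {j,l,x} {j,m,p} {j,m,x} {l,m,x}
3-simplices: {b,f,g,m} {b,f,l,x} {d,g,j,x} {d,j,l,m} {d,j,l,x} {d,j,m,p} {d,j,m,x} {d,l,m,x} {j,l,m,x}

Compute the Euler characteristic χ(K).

n_0=9 n_1=33 n_2=32 n_3=9
χ=+9−33+32−9=-1

χ(K)=-1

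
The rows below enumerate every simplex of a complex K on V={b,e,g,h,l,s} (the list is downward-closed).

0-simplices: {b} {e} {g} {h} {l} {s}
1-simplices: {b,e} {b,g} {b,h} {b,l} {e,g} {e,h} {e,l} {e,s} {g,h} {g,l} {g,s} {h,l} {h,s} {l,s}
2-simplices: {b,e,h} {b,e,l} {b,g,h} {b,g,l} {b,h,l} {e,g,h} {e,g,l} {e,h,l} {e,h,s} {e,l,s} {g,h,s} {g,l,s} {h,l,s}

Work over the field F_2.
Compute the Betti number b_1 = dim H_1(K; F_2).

n_0=6 n_1=14 n_2=13  [Z2]
∂1: piv[be,bg,bh,bl,es] rk=5  ker:eg,eh,el,gh,gl,gs,hl,hs,ls
∂2: piv[beh,bel,bgh,bgl,bhl,egh,ehs,els,ghs] rk=9  ker:egl,ehl,gls,hls
b_1=(14−5)−9=0

b_1=0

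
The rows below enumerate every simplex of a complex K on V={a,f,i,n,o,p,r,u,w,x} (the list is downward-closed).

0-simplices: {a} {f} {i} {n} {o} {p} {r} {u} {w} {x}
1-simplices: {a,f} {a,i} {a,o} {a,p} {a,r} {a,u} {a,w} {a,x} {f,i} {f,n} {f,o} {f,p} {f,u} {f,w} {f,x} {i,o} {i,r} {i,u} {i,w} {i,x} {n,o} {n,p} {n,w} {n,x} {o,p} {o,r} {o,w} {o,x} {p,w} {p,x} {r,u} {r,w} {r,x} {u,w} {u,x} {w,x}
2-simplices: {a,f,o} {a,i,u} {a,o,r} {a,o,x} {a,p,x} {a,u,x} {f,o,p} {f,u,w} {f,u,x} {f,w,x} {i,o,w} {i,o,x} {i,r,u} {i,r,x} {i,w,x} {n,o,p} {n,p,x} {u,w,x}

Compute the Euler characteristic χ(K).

n_0=10 n_1=36 n_2=18
χ=+10−36+18=-8

χ(K)=-8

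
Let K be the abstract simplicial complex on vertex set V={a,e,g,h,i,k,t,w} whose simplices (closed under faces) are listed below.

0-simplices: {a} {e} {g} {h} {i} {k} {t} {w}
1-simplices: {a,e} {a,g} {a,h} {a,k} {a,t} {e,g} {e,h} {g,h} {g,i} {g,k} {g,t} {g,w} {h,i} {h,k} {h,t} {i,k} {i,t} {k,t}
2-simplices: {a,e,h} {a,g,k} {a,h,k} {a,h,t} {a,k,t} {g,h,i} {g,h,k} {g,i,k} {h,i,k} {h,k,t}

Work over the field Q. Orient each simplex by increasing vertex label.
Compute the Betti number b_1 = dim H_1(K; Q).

b_1=3

n_0=8 n_1=18 n_2=10  [Q]
∂1: piv[ae,ag,ah,ak,at,gi,gw] rk=7  ker:eg,eh,gh,gk,gt,hi,hk,ht,ik,it,kt
∂2: piv[aeh,agk,ahk,aht,akt,ghi,ghk,gik] rk=8  ker:hik,hkt
b_1=(18−7)−8=3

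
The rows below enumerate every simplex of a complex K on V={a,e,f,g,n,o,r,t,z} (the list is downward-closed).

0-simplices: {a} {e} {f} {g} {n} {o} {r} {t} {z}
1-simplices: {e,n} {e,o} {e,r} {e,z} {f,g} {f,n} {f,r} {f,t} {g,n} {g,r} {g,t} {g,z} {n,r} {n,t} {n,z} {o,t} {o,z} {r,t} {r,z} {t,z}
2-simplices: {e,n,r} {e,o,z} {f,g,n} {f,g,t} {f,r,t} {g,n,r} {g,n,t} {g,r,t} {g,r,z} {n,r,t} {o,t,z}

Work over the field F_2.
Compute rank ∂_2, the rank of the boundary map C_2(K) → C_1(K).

n_0=9 n_1=20 n_2=11  [Z2]
∂1: piv[en,eo,er,ez,fg,fn,ft] rk=7  ker:fr,gn,gr,gt,gz,nr,nt,nz,ot,oz,rt,rz,tz
∂2: piv[enr,eoz,fgn,fgt,frt,gnr,gnt,grt,grz,otz] rk=10  ker:nrt
rk∂_2=10

rank∂_2=10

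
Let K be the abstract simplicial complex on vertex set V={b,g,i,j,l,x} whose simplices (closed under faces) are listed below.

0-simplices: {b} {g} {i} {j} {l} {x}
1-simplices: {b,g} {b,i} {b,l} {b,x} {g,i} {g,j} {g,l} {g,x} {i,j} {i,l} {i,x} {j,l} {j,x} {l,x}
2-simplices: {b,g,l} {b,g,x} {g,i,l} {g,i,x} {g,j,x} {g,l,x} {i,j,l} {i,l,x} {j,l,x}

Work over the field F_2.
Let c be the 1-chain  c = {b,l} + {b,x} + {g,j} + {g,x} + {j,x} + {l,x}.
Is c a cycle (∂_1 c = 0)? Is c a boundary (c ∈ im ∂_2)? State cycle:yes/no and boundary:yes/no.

n_0=6 n_1=14 n_2=9  [Z2]
∂1: piv[bg,bi,bl,bx,gj] rk=5  ker:gi,gl,gx,ij,il,ix,jl,jx,lx
∂2: piv[bgl,bgx,gil,gix,gjx,glx,ijl,jlx] rk=8  ker:ilx
∂1c = 0
c vs im∂2: reduces to 0 ⇒ boundary

cycle:yes boundary:yes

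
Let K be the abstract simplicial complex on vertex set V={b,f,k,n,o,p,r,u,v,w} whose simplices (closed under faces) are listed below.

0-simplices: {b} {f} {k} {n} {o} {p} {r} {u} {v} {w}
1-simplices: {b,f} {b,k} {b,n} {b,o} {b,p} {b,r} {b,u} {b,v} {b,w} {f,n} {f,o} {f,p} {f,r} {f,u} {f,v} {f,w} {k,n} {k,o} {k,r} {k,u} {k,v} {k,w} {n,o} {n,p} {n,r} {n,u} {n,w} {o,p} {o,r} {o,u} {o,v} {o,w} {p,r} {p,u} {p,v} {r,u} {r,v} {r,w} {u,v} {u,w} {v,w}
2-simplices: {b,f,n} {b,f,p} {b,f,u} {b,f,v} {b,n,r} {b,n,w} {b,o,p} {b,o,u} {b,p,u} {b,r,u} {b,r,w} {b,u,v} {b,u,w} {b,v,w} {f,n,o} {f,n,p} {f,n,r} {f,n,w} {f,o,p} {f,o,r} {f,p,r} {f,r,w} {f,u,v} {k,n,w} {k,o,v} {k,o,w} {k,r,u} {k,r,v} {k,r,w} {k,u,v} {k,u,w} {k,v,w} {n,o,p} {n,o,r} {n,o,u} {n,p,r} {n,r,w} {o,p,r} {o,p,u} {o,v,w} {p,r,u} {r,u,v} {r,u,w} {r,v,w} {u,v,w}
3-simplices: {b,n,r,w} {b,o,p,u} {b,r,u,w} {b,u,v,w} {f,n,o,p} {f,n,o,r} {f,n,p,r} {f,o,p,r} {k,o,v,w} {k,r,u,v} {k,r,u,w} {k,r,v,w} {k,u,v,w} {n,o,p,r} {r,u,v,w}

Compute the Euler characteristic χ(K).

n_0=10 n_1=41 n_2=45 n_3=15
χ=+10−41+45−15=-1

χ(K)=-1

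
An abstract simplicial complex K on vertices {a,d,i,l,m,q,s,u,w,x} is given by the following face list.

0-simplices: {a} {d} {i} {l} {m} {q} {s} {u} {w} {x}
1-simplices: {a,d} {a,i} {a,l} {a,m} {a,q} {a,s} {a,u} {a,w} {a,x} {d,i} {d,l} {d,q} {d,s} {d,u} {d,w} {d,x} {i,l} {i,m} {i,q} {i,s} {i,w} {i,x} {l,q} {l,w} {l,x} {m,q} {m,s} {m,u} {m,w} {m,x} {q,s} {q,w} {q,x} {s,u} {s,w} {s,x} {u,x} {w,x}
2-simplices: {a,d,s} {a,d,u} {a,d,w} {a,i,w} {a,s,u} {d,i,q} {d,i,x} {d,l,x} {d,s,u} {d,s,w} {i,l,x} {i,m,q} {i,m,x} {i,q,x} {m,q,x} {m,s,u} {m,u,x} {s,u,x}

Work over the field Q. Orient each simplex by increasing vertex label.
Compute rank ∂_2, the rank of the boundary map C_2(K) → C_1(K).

rank∂_2=16

n_0=10 n_1=38 n_2=18  [Q]
∂1: piv[ad,ai,al,am,aq,as,au,aw,ax] rk=9  ker:di,dl,dq,ds,du,dw,dx,il,im,iq,is,iw,ix,lq,lw,lx,mq,ms,mu,mw,mx,qs,qw,qx,su,sw,sx,ux,wx
∂2: piv[ads,adu,adw,aiw,asu,diq,dix,dlx,dsw,ilx,imq,imx,iqx,msu,mux,sux] rk=16  ker:dsu,mqx
rk∂_2=16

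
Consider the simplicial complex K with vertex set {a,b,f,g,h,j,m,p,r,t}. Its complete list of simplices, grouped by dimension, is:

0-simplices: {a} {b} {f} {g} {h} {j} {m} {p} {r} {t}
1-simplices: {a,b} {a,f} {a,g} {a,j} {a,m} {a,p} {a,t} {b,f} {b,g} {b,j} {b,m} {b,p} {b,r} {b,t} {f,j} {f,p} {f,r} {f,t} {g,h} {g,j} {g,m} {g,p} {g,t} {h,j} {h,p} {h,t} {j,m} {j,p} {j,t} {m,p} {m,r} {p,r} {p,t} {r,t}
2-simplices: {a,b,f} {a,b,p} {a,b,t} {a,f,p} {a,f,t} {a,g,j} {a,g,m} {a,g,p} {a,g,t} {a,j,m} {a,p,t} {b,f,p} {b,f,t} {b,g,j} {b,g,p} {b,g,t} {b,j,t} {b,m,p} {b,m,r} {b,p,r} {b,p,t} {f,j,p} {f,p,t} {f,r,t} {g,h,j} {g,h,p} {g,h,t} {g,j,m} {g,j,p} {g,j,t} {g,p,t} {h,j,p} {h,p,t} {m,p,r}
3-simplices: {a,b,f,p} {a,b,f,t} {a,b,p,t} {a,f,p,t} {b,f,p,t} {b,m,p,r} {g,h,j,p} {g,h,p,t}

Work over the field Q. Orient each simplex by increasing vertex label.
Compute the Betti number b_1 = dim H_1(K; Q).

b_1=2

n_0=10 n_1=34 n_2=34 n_3=8  [Q]
∂1: piv[ab,af,ag,aj,am,ap,at,br,gh] rk=9  ker:bf,bg,bj,bm,bp,bt,fj,fp,fr,ft,gj,gm,gp,gt,hj,hp,ht,jm,jp,jt,mp,mr,pr,pt,rt
∂2: piv[abf,abp,abt,afp,aft,agj,agm,agp,agt,ajm,apt,bgj,bgp,bjt,bmp,bmr,bpr,fjp,frt,ghj,ghp,ght,gjp] rk=23  ker:bfp,bft,bgt,bpt,fpt,gjm,gjt,gpt,hjp,hpt,mpr
∂3: piv[abfp,abft,abpt,afpt,bmpr,ghjp,ghpt] rk=7  ker:bfpt
b_1=(34−9)−23=2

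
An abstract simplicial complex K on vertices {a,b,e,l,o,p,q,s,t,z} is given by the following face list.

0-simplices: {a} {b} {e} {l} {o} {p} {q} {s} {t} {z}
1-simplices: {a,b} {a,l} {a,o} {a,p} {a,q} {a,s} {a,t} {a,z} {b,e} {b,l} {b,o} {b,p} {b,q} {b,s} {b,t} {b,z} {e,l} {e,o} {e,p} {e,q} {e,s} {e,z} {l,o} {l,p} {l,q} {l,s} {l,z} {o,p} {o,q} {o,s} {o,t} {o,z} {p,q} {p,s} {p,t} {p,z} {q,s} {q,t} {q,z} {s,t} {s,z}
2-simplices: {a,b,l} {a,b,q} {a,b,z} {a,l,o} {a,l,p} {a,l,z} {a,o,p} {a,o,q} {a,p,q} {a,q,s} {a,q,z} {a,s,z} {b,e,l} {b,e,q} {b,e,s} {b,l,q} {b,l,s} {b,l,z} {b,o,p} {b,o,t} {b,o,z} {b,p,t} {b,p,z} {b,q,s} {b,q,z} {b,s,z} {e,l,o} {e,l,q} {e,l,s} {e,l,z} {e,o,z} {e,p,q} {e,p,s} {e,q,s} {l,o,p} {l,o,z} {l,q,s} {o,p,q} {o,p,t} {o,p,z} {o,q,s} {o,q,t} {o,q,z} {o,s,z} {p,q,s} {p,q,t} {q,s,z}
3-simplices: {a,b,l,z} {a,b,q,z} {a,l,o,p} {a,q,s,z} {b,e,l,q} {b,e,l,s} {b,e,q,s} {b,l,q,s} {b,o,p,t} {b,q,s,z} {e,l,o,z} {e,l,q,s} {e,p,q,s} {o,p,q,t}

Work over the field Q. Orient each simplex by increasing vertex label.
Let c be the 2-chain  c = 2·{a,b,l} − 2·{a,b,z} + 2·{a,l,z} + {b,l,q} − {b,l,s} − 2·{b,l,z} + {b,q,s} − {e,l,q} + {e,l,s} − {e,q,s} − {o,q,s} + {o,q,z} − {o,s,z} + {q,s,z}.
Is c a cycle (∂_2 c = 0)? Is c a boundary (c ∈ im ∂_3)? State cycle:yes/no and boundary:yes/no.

cycle:yes boundary:no

n_0=10 n_1=41 n_2=47 n_3=14  [Q]
∂1: piv[ab,al,ao,ap,aq,as,at,az,be] rk=9  ker:bl,bo,bp,bq,bs,bt,bz,el,eo,ep,eq,es,ez,lo,lp,lq,ls,lz,op,oq,os,ot,oz,pq,ps,pt,pz,qs,qt,qz,st,sz
∂2: piv[abl,abq,abz,alo,alp,alz,aop,aoq,apq,aqs,aqz,asz,bel,beq,bes,blq,bls,bop,bot,boz,bpt,bpz,bqs,elo,elz,eoz,epq,eps,oqs,oqt] rk=30  ker:blz,bqz,bsz,elq,els,eqs,lop,loz,lqs,opq,opt,opz,oqz,osz,pqs,pqt,qsz
∂3: piv[ablz,abqz,alop,aqsz,belq,bels,beqs,blqs,bopt,bqsz,eloz,epqs,opqt] rk=13  ker:elqs
∂2c = 0
c vs im∂3: residual ≠ 0 ⇒ not boundary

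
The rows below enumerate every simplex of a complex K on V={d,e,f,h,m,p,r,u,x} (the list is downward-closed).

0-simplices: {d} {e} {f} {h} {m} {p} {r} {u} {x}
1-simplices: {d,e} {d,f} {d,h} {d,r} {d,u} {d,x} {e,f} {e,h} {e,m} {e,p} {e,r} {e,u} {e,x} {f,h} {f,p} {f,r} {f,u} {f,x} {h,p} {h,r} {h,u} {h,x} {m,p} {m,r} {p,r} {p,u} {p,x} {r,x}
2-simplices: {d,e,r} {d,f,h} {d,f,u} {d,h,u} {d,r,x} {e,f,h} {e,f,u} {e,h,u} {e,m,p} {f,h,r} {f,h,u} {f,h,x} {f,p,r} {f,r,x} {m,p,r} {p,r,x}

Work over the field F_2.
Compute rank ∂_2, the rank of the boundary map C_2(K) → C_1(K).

n_0=9 n_1=28 n_2=16  [Z2]
∂1: piv[de,df,dh,dr,du,dx,em,ep] rk=8  ker:ef,eh,er,eu,ex,fh,fp,fr,fu,fx,hp,hr,hu,hx,mp,mr,pr,pu,px,rx
∂2: piv[der,dfh,dfu,dhu,drx,efh,efu,emp,fhr,fhx,fpr,frx,mpr,prx] rk=14  ker:ehu,fhu
rk∂_2=14

rank∂_2=14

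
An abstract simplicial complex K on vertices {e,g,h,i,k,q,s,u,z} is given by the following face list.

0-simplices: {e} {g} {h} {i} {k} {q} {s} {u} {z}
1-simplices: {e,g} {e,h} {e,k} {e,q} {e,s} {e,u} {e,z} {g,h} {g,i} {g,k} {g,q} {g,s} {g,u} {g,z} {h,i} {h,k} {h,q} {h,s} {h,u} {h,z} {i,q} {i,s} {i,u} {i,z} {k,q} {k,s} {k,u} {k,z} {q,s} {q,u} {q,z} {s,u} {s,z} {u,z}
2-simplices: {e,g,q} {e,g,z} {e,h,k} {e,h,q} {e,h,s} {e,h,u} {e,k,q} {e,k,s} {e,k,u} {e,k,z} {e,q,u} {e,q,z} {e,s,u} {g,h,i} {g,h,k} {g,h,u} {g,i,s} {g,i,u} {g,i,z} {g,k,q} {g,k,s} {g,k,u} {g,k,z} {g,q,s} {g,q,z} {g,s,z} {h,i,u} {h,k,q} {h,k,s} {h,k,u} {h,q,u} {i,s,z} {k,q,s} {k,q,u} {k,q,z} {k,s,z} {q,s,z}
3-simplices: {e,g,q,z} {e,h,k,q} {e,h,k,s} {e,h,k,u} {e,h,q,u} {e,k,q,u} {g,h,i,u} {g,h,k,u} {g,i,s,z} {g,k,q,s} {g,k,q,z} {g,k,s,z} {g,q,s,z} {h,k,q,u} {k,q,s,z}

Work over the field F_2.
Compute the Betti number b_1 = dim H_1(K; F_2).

b_1=3

n_0=9 n_1=34 n_2=37 n_3=15  [Z2]
∂1: piv[eg,eh,ek,eq,es,eu,ez,gi] rk=8  ker:gh,gk,gq,gs,gu,gz,hi,hk,hq,hs,hu,hz,iq,is,iu,iz,kq,ks,ku,kz,qs,qu,qz,su,sz,uz
∂2: piv[egq,egz,ehk,ehq,ehs,ehu,ekq,eks,eku,ekz,equ,eqz,esu,ghi,ghk,ghu,gis,giu,giz,gkq,gks,gqs,gsz] rk=23  ker:gku,gkz,gqz,hiu,hkq,hks,hku,hqu,isz,kqs,kqu,kqz,ksz,qsz
∂3: piv[egqz,ehkq,ehks,ehku,ehqu,ekqu,ghiu,ghku,gisz,gkqs,gkqz,gksz,gqsz] rk=13  ker:hkqu,kqsz
b_1=(34−8)−23=3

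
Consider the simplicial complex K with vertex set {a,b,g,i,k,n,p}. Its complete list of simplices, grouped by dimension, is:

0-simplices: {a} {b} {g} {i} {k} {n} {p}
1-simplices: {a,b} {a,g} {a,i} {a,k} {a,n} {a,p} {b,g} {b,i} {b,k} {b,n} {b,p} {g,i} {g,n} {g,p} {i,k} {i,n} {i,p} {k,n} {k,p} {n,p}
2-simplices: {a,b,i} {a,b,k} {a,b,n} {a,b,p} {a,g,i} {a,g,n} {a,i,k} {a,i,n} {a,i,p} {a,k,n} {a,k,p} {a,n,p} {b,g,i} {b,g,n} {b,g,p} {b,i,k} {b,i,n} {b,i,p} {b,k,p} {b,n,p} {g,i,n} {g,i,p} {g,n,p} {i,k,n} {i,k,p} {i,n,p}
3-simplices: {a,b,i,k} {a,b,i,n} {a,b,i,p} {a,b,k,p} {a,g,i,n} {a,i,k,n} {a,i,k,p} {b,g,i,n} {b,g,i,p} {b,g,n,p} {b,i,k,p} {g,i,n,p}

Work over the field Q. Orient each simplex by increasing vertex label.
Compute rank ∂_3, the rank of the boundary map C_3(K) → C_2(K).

rank∂_3=11

n_0=7 n_1=20 n_2=26 n_3=12  [Q]
∂1: piv[ab,ag,ai,ak,an,ap] rk=6  ker:bg,bi,bk,bn,bp,gi,gn,gp,ik,in,ip,kn,kp,np
∂2: piv[abi,abk,abn,abp,agi,agn,aik,ain,aip,akn,akp,anp,bgi,bgp] rk=14  ker:bgn,bik,bin,bip,bkp,bnp,gin,gip,gnp,ikn,ikp,inp
∂3: piv[abik,abin,abip,abkp,agin,aikn,aikp,bgin,bgip,bgnp,ginp] rk=11  ker:bikp
rk∂_3=11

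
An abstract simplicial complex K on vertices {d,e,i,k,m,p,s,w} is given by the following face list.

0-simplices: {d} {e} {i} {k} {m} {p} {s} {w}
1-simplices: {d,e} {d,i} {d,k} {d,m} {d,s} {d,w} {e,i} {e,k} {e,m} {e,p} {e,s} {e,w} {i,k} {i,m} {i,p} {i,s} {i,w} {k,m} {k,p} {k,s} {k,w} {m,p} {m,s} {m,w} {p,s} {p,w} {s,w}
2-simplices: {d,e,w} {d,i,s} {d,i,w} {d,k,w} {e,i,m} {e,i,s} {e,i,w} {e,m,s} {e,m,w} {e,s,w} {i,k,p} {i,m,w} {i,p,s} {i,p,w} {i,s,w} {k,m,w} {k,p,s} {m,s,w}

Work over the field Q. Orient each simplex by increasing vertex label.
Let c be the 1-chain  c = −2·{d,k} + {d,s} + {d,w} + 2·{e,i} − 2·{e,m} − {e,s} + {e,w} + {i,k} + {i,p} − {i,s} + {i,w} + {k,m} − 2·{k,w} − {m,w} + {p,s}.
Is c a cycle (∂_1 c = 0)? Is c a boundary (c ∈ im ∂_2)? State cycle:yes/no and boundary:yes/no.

n_0=8 n_1=27 n_2=18  [Q]
∂1: piv[de,di,dk,dm,ds,dw,ep] rk=7  ker:ei,ek,em,es,ew,ik,im,ip,is,iw,km,kp,ks,kw,mp,ms,mw,ps,pw,sw
∂2: piv[dew,dis,diw,dkw,eim,eis,eiw,ems,emw,esw,ikp,ips,ipw,kmw,kps] rk=15  ker:imw,isw,msw
∂1c = 0
c vs im∂2: residual ≠ 0 ⇒ not boundary

cycle:yes boundary:no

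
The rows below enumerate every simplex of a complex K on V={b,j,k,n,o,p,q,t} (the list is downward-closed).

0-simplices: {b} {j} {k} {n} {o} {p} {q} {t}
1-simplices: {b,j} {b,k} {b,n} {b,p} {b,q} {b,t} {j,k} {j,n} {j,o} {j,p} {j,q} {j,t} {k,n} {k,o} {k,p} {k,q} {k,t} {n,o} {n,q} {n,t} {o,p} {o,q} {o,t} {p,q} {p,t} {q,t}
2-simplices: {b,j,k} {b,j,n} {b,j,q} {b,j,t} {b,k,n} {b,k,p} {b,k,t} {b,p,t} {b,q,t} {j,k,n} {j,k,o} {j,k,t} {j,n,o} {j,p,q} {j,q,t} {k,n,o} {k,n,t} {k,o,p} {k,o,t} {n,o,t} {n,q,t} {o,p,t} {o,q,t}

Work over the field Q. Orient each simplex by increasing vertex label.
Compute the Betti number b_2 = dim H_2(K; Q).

b_2=6

n_0=8 n_1=26 n_2=23  [Q]
∂1: piv[bj,bk,bn,bp,bq,bt,jo] rk=7  ker:jk,jn,jp,jq,jt,kn,ko,kp,kq,kt,no,nq,nt,op,oq,ot,pq,pt,qt
∂2: piv[bjk,bjn,bjq,bjt,bkn,bkp,bkt,bpt,bqt,jko,jno,jpq,knt,kop,kot,nqt,oqt] rk=17  ker:jkn,jkt,jqt,kno,not,opt
b_2=(23−17)−0=6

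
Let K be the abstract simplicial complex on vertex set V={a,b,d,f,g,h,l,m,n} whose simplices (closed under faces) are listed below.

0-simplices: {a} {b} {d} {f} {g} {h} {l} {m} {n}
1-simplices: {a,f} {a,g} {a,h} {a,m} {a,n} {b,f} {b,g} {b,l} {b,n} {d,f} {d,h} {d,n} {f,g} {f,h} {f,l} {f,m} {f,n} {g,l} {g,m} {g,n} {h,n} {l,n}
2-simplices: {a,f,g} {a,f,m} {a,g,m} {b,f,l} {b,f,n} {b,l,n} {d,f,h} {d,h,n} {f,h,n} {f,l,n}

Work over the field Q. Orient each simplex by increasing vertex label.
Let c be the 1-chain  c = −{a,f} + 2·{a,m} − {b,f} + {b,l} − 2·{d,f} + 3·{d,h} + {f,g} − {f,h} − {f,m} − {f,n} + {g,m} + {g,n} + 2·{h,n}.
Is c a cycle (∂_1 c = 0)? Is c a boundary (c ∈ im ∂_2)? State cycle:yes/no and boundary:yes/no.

n_0=9 n_1=22 n_2=10  [Q]
∂1: piv[af,ag,ah,am,an,bf,bl,df] rk=8  ker:bg,bn,dh,dn,fg,fh,fl,fm,fn,gl,gm,gn,hn,ln
∂2: piv[afg,afm,agm,bfl,bfn,bln,dfh,dhn,fhn] rk=9  ker:fln
∂1c = −{a} − {d} − 2·{f} − {g} + {l} + 2·{m} + 2·{n}

cycle:no boundary:no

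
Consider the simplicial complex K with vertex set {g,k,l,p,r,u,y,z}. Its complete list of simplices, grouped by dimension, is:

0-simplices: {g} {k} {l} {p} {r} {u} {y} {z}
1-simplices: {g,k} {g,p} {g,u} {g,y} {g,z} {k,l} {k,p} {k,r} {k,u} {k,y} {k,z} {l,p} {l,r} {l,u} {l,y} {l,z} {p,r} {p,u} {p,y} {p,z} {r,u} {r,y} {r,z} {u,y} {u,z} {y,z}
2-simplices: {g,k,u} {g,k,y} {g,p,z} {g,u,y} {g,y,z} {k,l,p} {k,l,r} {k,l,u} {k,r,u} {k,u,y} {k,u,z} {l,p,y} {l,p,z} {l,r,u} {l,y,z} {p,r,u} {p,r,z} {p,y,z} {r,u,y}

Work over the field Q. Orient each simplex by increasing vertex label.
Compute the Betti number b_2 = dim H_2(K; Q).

b_2=3

n_0=8 n_1=26 n_2=19  [Q]
∂1: piv[gk,gp,gu,gy,gz,kl,kr] rk=7  ker:kp,ku,ky,kz,lp,lr,lu,ly,lz,pr,pu,py,pz,ru,ry,rz,uy,uz,yz
∂2: piv[gku,gky,gpz,guy,gyz,klp,klr,klu,kru,kuz,lpy,lpz,lyz,pru,prz,ruy] rk=16  ker:kuy,lru,pyz
b_2=(19−16)−0=3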